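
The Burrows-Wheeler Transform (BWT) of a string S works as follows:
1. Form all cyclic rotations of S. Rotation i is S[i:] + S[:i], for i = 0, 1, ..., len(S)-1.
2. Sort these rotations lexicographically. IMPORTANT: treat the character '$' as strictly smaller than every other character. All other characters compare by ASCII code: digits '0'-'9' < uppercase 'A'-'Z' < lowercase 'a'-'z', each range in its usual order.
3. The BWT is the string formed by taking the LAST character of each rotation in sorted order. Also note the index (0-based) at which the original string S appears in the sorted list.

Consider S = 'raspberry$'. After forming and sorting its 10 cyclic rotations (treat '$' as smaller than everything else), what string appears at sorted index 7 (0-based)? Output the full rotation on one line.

All 10 rotations (rotation i = S[i:]+S[:i]):
  rot[0] = raspberry$
  rot[1] = aspberry$r
  rot[2] = spberry$ra
  rot[3] = pberry$ras
  rot[4] = berry$rasp
  rot[5] = erry$raspb
  rot[6] = rry$raspbe
  rot[7] = ry$raspber
  rot[8] = y$raspberr
  rot[9] = $raspberry
Sorted (with $ < everything):
  sorted[0] = $raspberry
  sorted[1] = aspberry$r
  sorted[2] = berry$rasp
  sorted[3] = erry$raspb
  sorted[4] = pberry$ras
  sorted[5] = raspberry$
  sorted[6] = rry$raspbe
  sorted[7] = ry$raspber
  sorted[8] = spberry$ra
  sorted[9] = y$raspberr
sorted[7] = ry$raspber

Answer: ry$raspber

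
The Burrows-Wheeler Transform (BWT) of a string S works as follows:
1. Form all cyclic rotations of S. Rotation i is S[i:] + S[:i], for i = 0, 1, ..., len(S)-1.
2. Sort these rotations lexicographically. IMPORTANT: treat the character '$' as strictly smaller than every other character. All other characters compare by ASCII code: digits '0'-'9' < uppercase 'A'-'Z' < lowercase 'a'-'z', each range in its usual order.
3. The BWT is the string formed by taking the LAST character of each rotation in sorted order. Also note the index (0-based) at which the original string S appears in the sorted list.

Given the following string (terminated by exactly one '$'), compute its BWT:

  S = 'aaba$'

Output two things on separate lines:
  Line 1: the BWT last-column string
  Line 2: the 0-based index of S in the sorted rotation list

Answer: ab$aa
2

Derivation:
All 5 rotations (rotation i = S[i:]+S[:i]):
  rot[0] = aaba$
  rot[1] = aba$a
  rot[2] = ba$aa
  rot[3] = a$aab
  rot[4] = $aaba
Sorted (with $ < everything):
  sorted[0] = $aaba  (last char: 'a')
  sorted[1] = a$aab  (last char: 'b')
  sorted[2] = aaba$  (last char: '$')
  sorted[3] = aba$a  (last char: 'a')
  sorted[4] = ba$aa  (last char: 'a')
Last column: ab$aa
Original string S is at sorted index 2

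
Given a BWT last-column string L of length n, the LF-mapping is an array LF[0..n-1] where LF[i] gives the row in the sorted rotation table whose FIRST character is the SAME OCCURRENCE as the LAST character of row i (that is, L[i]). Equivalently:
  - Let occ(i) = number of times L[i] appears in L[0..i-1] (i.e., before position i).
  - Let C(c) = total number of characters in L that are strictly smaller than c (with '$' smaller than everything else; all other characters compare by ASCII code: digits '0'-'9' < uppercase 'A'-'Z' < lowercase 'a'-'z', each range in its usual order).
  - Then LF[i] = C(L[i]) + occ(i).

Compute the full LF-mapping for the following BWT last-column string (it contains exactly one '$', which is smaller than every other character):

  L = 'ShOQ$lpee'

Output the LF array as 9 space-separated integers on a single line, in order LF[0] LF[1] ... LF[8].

Answer: 3 6 1 2 0 7 8 4 5

Derivation:
Char counts: '$':1, 'O':1, 'Q':1, 'S':1, 'e':2, 'h':1, 'l':1, 'p':1
C (first-col start): C('$')=0, C('O')=1, C('Q')=2, C('S')=3, C('e')=4, C('h')=6, C('l')=7, C('p')=8
L[0]='S': occ=0, LF[0]=C('S')+0=3+0=3
L[1]='h': occ=0, LF[1]=C('h')+0=6+0=6
L[2]='O': occ=0, LF[2]=C('O')+0=1+0=1
L[3]='Q': occ=0, LF[3]=C('Q')+0=2+0=2
L[4]='$': occ=0, LF[4]=C('$')+0=0+0=0
L[5]='l': occ=0, LF[5]=C('l')+0=7+0=7
L[6]='p': occ=0, LF[6]=C('p')+0=8+0=8
L[7]='e': occ=0, LF[7]=C('e')+0=4+0=4
L[8]='e': occ=1, LF[8]=C('e')+1=4+1=5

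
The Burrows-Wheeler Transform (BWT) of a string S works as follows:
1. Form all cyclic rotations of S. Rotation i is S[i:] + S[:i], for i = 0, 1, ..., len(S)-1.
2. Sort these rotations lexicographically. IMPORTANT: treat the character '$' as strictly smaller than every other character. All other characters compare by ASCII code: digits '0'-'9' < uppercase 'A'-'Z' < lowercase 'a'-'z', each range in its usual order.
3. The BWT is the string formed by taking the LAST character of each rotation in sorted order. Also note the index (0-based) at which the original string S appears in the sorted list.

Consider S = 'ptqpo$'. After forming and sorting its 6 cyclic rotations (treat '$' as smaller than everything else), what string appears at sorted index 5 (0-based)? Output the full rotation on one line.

Answer: tqpo$p

Derivation:
All 6 rotations (rotation i = S[i:]+S[:i]):
  rot[0] = ptqpo$
  rot[1] = tqpo$p
  rot[2] = qpo$pt
  rot[3] = po$ptq
  rot[4] = o$ptqp
  rot[5] = $ptqpo
Sorted (with $ < everything):
  sorted[0] = $ptqpo
  sorted[1] = o$ptqp
  sorted[2] = po$ptq
  sorted[3] = ptqpo$
  sorted[4] = qpo$pt
  sorted[5] = tqpo$p
sorted[5] = tqpo$p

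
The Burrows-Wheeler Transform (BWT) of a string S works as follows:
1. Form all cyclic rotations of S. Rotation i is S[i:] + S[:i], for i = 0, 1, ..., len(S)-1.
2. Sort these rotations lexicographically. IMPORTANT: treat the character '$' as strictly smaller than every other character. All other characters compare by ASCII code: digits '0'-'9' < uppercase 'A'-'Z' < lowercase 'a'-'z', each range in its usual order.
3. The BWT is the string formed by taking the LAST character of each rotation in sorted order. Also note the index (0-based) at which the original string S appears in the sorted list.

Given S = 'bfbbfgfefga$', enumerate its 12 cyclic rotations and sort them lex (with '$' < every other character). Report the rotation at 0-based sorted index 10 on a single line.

Answer: ga$bfbbfgfef

Derivation:
All 12 rotations (rotation i = S[i:]+S[:i]):
  rot[0] = bfbbfgfefga$
  rot[1] = fbbfgfefga$b
  rot[2] = bbfgfefga$bf
  rot[3] = bfgfefga$bfb
  rot[4] = fgfefga$bfbb
  rot[5] = gfefga$bfbbf
  rot[6] = fefga$bfbbfg
  rot[7] = efga$bfbbfgf
  rot[8] = fga$bfbbfgfe
  rot[9] = ga$bfbbfgfef
  rot[10] = a$bfbbfgfefg
  rot[11] = $bfbbfgfefga
Sorted (with $ < everything):
  sorted[0] = $bfbbfgfefga
  sorted[1] = a$bfbbfgfefg
  sorted[2] = bbfgfefga$bf
  sorted[3] = bfbbfgfefga$
  sorted[4] = bfgfefga$bfb
  sorted[5] = efga$bfbbfgf
  sorted[6] = fbbfgfefga$b
  sorted[7] = fefga$bfbbfg
  sorted[8] = fga$bfbbfgfe
  sorted[9] = fgfefga$bfbb
  sorted[10] = ga$bfbbfgfef
  sorted[11] = gfefga$bfbbf
sorted[10] = ga$bfbbfgfef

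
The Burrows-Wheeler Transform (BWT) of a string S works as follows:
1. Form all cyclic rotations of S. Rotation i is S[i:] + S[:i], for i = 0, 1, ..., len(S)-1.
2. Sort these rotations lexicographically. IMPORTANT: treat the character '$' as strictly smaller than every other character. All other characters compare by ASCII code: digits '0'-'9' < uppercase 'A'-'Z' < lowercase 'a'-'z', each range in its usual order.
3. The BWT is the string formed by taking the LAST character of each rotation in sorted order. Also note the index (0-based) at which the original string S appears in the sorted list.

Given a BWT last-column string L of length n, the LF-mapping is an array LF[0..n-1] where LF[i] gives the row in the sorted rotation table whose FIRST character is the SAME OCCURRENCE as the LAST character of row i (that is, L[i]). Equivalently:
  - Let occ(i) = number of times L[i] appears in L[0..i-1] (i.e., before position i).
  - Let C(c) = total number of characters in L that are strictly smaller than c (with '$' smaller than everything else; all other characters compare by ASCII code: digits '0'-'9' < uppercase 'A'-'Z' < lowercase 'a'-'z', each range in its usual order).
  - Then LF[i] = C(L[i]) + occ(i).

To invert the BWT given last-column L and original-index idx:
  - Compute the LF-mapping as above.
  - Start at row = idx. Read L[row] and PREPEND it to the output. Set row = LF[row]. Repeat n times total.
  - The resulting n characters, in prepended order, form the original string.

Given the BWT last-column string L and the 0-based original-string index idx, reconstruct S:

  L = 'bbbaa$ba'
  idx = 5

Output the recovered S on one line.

LF mapping: 4 5 6 1 2 0 7 3
Walk LF starting at row 5, prepending L[row]:
  step 1: row=5, L[5]='$', prepend. Next row=LF[5]=0
  step 2: row=0, L[0]='b', prepend. Next row=LF[0]=4
  step 3: row=4, L[4]='a', prepend. Next row=LF[4]=2
  step 4: row=2, L[2]='b', prepend. Next row=LF[2]=6
  step 5: row=6, L[6]='b', prepend. Next row=LF[6]=7
  step 6: row=7, L[7]='a', prepend. Next row=LF[7]=3
  step 7: row=3, L[3]='a', prepend. Next row=LF[3]=1
  step 8: row=1, L[1]='b', prepend. Next row=LF[1]=5
Reversed output: baabbab$

Answer: baabbab$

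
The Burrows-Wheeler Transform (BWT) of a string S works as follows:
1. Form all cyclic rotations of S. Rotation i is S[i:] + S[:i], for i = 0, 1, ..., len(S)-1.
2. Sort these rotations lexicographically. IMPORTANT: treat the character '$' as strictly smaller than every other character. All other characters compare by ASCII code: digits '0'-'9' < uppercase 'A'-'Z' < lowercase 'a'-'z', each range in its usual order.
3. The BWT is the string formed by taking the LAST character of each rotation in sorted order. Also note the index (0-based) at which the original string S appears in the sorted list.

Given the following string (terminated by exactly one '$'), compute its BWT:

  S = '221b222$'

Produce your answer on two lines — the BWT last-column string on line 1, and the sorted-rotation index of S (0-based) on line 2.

All 8 rotations (rotation i = S[i:]+S[:i]):
  rot[0] = 221b222$
  rot[1] = 21b222$2
  rot[2] = 1b222$22
  rot[3] = b222$221
  rot[4] = 222$221b
  rot[5] = 22$221b2
  rot[6] = 2$221b22
  rot[7] = $221b222
Sorted (with $ < everything):
  sorted[0] = $221b222  (last char: '2')
  sorted[1] = 1b222$22  (last char: '2')
  sorted[2] = 2$221b22  (last char: '2')
  sorted[3] = 21b222$2  (last char: '2')
  sorted[4] = 22$221b2  (last char: '2')
  sorted[5] = 221b222$  (last char: '$')
  sorted[6] = 222$221b  (last char: 'b')
  sorted[7] = b222$221  (last char: '1')
Last column: 22222$b1
Original string S is at sorted index 5

Answer: 22222$b1
5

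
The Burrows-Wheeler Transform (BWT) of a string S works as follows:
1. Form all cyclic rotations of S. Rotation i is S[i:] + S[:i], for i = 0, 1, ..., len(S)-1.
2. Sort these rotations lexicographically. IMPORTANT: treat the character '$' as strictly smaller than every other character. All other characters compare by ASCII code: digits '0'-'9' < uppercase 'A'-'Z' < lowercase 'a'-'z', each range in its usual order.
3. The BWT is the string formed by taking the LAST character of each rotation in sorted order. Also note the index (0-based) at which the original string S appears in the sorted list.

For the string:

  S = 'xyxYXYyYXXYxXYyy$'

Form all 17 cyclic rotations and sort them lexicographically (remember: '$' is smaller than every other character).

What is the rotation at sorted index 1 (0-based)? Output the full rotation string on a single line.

Answer: XXYxXYyy$xyxYXYyY

Derivation:
All 17 rotations (rotation i = S[i:]+S[:i]):
  rot[0] = xyxYXYyYXXYxXYyy$
  rot[1] = yxYXYyYXXYxXYyy$x
  rot[2] = xYXYyYXXYxXYyy$xy
  rot[3] = YXYyYXXYxXYyy$xyx
  rot[4] = XYyYXXYxXYyy$xyxY
  rot[5] = YyYXXYxXYyy$xyxYX
  rot[6] = yYXXYxXYyy$xyxYXY
  rot[7] = YXXYxXYyy$xyxYXYy
  rot[8] = XXYxXYyy$xyxYXYyY
  rot[9] = XYxXYyy$xyxYXYyYX
  rot[10] = YxXYyy$xyxYXYyYXX
  rot[11] = xXYyy$xyxYXYyYXXY
  rot[12] = XYyy$xyxYXYyYXXYx
  rot[13] = Yyy$xyxYXYyYXXYxX
  rot[14] = yy$xyxYXYyYXXYxXY
  rot[15] = y$xyxYXYyYXXYxXYy
  rot[16] = $xyxYXYyYXXYxXYyy
Sorted (with $ < everything):
  sorted[0] = $xyxYXYyYXXYxXYyy
  sorted[1] = XXYxXYyy$xyxYXYyY
  sorted[2] = XYxXYyy$xyxYXYyYX
  sorted[3] = XYyYXXYxXYyy$xyxY
  sorted[4] = XYyy$xyxYXYyYXXYx
  sorted[5] = YXXYxXYyy$xyxYXYy
  sorted[6] = YXYyYXXYxXYyy$xyx
  sorted[7] = YxXYyy$xyxYXYyYXX
  sorted[8] = YyYXXYxXYyy$xyxYX
  sorted[9] = Yyy$xyxYXYyYXXYxX
  sorted[10] = xXYyy$xyxYXYyYXXY
  sorted[11] = xYXYyYXXYxXYyy$xy
  sorted[12] = xyxYXYyYXXYxXYyy$
  sorted[13] = y$xyxYXYyYXXYxXYy
  sorted[14] = yYXXYxXYyy$xyxYXY
  sorted[15] = yxYXYyYXXYxXYyy$x
  sorted[16] = yy$xyxYXYyYXXYxXY
sorted[1] = XXYxXYyy$xyxYXYyY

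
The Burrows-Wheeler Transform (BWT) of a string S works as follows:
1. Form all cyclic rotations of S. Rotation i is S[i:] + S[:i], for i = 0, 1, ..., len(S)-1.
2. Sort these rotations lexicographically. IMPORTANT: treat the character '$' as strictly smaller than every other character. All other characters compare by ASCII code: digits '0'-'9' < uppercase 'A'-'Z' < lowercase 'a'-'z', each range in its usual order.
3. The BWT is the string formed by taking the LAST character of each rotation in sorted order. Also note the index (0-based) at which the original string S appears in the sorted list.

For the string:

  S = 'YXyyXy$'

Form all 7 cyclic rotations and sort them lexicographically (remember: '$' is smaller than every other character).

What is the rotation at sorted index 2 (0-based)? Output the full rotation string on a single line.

All 7 rotations (rotation i = S[i:]+S[:i]):
  rot[0] = YXyyXy$
  rot[1] = XyyXy$Y
  rot[2] = yyXy$YX
  rot[3] = yXy$YXy
  rot[4] = Xy$YXyy
  rot[5] = y$YXyyX
  rot[6] = $YXyyXy
Sorted (with $ < everything):
  sorted[0] = $YXyyXy
  sorted[1] = Xy$YXyy
  sorted[2] = XyyXy$Y
  sorted[3] = YXyyXy$
  sorted[4] = y$YXyyX
  sorted[5] = yXy$YXy
  sorted[6] = yyXy$YX
sorted[2] = XyyXy$Y

Answer: XyyXy$Y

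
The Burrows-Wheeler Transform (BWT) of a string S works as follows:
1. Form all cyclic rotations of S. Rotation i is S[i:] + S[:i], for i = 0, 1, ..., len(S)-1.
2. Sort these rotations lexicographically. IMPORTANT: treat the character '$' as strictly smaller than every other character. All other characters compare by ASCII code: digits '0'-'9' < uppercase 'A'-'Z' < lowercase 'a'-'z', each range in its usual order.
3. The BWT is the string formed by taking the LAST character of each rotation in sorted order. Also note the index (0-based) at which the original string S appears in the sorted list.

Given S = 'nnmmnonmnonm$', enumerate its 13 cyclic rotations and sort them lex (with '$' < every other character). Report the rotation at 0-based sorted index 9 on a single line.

All 13 rotations (rotation i = S[i:]+S[:i]):
  rot[0] = nnmmnonmnonm$
  rot[1] = nmmnonmnonm$n
  rot[2] = mmnonmnonm$nn
  rot[3] = mnonmnonm$nnm
  rot[4] = nonmnonm$nnmm
  rot[5] = onmnonm$nnmmn
  rot[6] = nmnonm$nnmmno
  rot[7] = mnonm$nnmmnon
  rot[8] = nonm$nnmmnonm
  rot[9] = onm$nnmmnonmn
  rot[10] = nm$nnmmnonmno
  rot[11] = m$nnmmnonmnon
  rot[12] = $nnmmnonmnonm
Sorted (with $ < everything):
  sorted[0] = $nnmmnonmnonm
  sorted[1] = m$nnmmnonmnon
  sorted[2] = mmnonmnonm$nn
  sorted[3] = mnonm$nnmmnon
  sorted[4] = mnonmnonm$nnm
  sorted[5] = nm$nnmmnonmno
  sorted[6] = nmmnonmnonm$n
  sorted[7] = nmnonm$nnmmno
  sorted[8] = nnmmnonmnonm$
  sorted[9] = nonm$nnmmnonm
  sorted[10] = nonmnonm$nnmm
  sorted[11] = onm$nnmmnonmn
  sorted[12] = onmnonm$nnmmn
sorted[9] = nonm$nnmmnonm

Answer: nonm$nnmmnonm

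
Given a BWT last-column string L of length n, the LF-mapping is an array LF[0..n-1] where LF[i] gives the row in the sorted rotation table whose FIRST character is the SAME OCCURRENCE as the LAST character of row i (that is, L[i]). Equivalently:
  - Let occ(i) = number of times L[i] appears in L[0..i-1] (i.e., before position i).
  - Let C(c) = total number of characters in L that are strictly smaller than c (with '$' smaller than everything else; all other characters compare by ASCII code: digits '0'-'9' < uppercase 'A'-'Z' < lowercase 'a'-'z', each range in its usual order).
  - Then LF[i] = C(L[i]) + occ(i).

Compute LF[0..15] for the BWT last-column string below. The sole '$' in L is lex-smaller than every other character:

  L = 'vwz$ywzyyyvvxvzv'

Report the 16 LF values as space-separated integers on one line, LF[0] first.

Char counts: '$':1, 'v':5, 'w':2, 'x':1, 'y':4, 'z':3
C (first-col start): C('$')=0, C('v')=1, C('w')=6, C('x')=8, C('y')=9, C('z')=13
L[0]='v': occ=0, LF[0]=C('v')+0=1+0=1
L[1]='w': occ=0, LF[1]=C('w')+0=6+0=6
L[2]='z': occ=0, LF[2]=C('z')+0=13+0=13
L[3]='$': occ=0, LF[3]=C('$')+0=0+0=0
L[4]='y': occ=0, LF[4]=C('y')+0=9+0=9
L[5]='w': occ=1, LF[5]=C('w')+1=6+1=7
L[6]='z': occ=1, LF[6]=C('z')+1=13+1=14
L[7]='y': occ=1, LF[7]=C('y')+1=9+1=10
L[8]='y': occ=2, LF[8]=C('y')+2=9+2=11
L[9]='y': occ=3, LF[9]=C('y')+3=9+3=12
L[10]='v': occ=1, LF[10]=C('v')+1=1+1=2
L[11]='v': occ=2, LF[11]=C('v')+2=1+2=3
L[12]='x': occ=0, LF[12]=C('x')+0=8+0=8
L[13]='v': occ=3, LF[13]=C('v')+3=1+3=4
L[14]='z': occ=2, LF[14]=C('z')+2=13+2=15
L[15]='v': occ=4, LF[15]=C('v')+4=1+4=5

Answer: 1 6 13 0 9 7 14 10 11 12 2 3 8 4 15 5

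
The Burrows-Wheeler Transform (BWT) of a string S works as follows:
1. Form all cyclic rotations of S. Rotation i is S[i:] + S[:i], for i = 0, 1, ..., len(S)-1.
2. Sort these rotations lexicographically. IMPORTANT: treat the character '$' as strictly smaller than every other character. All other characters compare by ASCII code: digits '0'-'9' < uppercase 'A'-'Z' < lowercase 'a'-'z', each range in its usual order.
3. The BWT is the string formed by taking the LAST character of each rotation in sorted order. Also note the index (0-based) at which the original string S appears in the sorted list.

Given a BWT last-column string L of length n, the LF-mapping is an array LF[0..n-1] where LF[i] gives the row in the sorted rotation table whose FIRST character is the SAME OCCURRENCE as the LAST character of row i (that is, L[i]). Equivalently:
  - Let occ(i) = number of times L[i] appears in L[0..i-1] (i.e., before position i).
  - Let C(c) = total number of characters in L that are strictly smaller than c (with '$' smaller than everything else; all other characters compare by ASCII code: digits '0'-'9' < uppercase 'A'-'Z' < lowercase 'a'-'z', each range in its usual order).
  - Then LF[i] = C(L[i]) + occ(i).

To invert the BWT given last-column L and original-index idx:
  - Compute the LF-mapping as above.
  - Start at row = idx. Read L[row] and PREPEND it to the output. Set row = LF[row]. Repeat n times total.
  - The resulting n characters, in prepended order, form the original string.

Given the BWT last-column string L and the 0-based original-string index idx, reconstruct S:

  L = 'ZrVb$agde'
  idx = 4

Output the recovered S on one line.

Answer: badgerVZ$

Derivation:
LF mapping: 2 8 1 4 0 3 7 5 6
Walk LF starting at row 4, prepending L[row]:
  step 1: row=4, L[4]='$', prepend. Next row=LF[4]=0
  step 2: row=0, L[0]='Z', prepend. Next row=LF[0]=2
  step 3: row=2, L[2]='V', prepend. Next row=LF[2]=1
  step 4: row=1, L[1]='r', prepend. Next row=LF[1]=8
  step 5: row=8, L[8]='e', prepend. Next row=LF[8]=6
  step 6: row=6, L[6]='g', prepend. Next row=LF[6]=7
  step 7: row=7, L[7]='d', prepend. Next row=LF[7]=5
  step 8: row=5, L[5]='a', prepend. Next row=LF[5]=3
  step 9: row=3, L[3]='b', prepend. Next row=LF[3]=4
Reversed output: badgerVZ$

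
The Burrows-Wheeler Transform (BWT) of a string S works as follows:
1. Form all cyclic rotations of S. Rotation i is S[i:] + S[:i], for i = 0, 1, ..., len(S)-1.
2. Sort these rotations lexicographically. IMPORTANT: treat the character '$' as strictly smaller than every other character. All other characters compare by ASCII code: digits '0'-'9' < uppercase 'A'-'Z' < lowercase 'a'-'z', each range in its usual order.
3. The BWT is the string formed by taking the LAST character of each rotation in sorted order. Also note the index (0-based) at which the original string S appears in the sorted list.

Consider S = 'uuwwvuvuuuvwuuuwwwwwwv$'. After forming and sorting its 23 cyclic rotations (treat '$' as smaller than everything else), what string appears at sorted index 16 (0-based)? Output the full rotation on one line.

All 23 rotations (rotation i = S[i:]+S[:i]):
  rot[0] = uuwwvuvuuuvwuuuwwwwwwv$
  rot[1] = uwwvuvuuuvwuuuwwwwwwv$u
  rot[2] = wwvuvuuuvwuuuwwwwwwv$uu
  rot[3] = wvuvuuuvwuuuwwwwwwv$uuw
  rot[4] = vuvuuuvwuuuwwwwwwv$uuww
  rot[5] = uvuuuvwuuuwwwwwwv$uuwwv
  rot[6] = vuuuvwuuuwwwwwwv$uuwwvu
  rot[7] = uuuvwuuuwwwwwwv$uuwwvuv
  rot[8] = uuvwuuuwwwwwwv$uuwwvuvu
  rot[9] = uvwuuuwwwwwwv$uuwwvuvuu
  rot[10] = vwuuuwwwwwwv$uuwwvuvuuu
  rot[11] = wuuuwwwwwwv$uuwwvuvuuuv
  rot[12] = uuuwwwwwwv$uuwwvuvuuuvw
  rot[13] = uuwwwwwwv$uuwwvuvuuuvwu
  rot[14] = uwwwwwwv$uuwwvuvuuuvwuu
  rot[15] = wwwwwwv$uuwwvuvuuuvwuuu
  rot[16] = wwwwwv$uuwwvuvuuuvwuuuw
  rot[17] = wwwwv$uuwwvuvuuuvwuuuww
  rot[18] = wwwv$uuwwvuvuuuvwuuuwww
  rot[19] = wwv$uuwwvuvuuuvwuuuwwww
  rot[20] = wv$uuwwvuvuuuvwuuuwwwww
  rot[21] = v$uuwwvuvuuuvwuuuwwwwww
  rot[22] = $uuwwvuvuuuvwuuuwwwwwwv
Sorted (with $ < everything):
  sorted[0] = $uuwwvuvuuuvwuuuwwwwwwv
  sorted[1] = uuuvwuuuwwwwwwv$uuwwvuv
  sorted[2] = uuuwwwwwwv$uuwwvuvuuuvw
  sorted[3] = uuvwuuuwwwwwwv$uuwwvuvu
  sorted[4] = uuwwvuvuuuvwuuuwwwwwwv$
  sorted[5] = uuwwwwwwv$uuwwvuvuuuvwu
  sorted[6] = uvuuuvwuuuwwwwwwv$uuwwv
  sorted[7] = uvwuuuwwwwwwv$uuwwvuvuu
  sorted[8] = uwwvuvuuuvwuuuwwwwwwv$u
  sorted[9] = uwwwwwwv$uuwwvuvuuuvwuu
  sorted[10] = v$uuwwvuvuuuvwuuuwwwwww
  sorted[11] = vuuuvwuuuwwwwwwv$uuwwvu
  sorted[12] = vuvuuuvwuuuwwwwwwv$uuww
  sorted[13] = vwuuuwwwwwwv$uuwwvuvuuu
  sorted[14] = wuuuwwwwwwv$uuwwvuvuuuv
  sorted[15] = wv$uuwwvuvuuuvwuuuwwwww
  sorted[16] = wvuvuuuvwuuuwwwwwwv$uuw
  sorted[17] = wwv$uuwwvuvuuuvwuuuwwww
  sorted[18] = wwvuvuuuvwuuuwwwwwwv$uu
  sorted[19] = wwwv$uuwwvuvuuuvwuuuwww
  sorted[20] = wwwwv$uuwwvuvuuuvwuuuww
  sorted[21] = wwwwwv$uuwwvuvuuuvwuuuw
  sorted[22] = wwwwwwv$uuwwvuvuuuvwuuu
sorted[16] = wvuvuuuvwuuuwwwwwwv$uuw

Answer: wvuvuuuvwuuuwwwwwwv$uuw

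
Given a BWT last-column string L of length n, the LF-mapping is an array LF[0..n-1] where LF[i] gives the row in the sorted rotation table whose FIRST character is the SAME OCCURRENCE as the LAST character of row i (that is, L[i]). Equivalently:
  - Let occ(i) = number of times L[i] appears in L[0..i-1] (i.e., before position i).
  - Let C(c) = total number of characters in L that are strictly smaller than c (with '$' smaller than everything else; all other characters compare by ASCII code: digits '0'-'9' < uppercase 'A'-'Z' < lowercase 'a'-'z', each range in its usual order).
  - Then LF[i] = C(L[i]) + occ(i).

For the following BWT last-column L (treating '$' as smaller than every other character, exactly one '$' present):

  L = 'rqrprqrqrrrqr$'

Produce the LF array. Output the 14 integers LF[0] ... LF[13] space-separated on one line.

Char counts: '$':1, 'p':1, 'q':4, 'r':8
C (first-col start): C('$')=0, C('p')=1, C('q')=2, C('r')=6
L[0]='r': occ=0, LF[0]=C('r')+0=6+0=6
L[1]='q': occ=0, LF[1]=C('q')+0=2+0=2
L[2]='r': occ=1, LF[2]=C('r')+1=6+1=7
L[3]='p': occ=0, LF[3]=C('p')+0=1+0=1
L[4]='r': occ=2, LF[4]=C('r')+2=6+2=8
L[5]='q': occ=1, LF[5]=C('q')+1=2+1=3
L[6]='r': occ=3, LF[6]=C('r')+3=6+3=9
L[7]='q': occ=2, LF[7]=C('q')+2=2+2=4
L[8]='r': occ=4, LF[8]=C('r')+4=6+4=10
L[9]='r': occ=5, LF[9]=C('r')+5=6+5=11
L[10]='r': occ=6, LF[10]=C('r')+6=6+6=12
L[11]='q': occ=3, LF[11]=C('q')+3=2+3=5
L[12]='r': occ=7, LF[12]=C('r')+7=6+7=13
L[13]='$': occ=0, LF[13]=C('$')+0=0+0=0

Answer: 6 2 7 1 8 3 9 4 10 11 12 5 13 0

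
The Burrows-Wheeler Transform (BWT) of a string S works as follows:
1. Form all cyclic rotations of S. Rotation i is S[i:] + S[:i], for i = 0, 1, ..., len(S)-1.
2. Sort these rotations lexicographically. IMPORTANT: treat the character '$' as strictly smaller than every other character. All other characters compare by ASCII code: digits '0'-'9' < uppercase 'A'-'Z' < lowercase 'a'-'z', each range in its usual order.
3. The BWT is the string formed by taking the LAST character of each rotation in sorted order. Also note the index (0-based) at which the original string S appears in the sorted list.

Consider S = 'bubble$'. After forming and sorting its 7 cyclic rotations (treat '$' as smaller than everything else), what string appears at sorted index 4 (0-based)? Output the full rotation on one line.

Answer: e$bubbl

Derivation:
All 7 rotations (rotation i = S[i:]+S[:i]):
  rot[0] = bubble$
  rot[1] = ubble$b
  rot[2] = bble$bu
  rot[3] = ble$bub
  rot[4] = le$bubb
  rot[5] = e$bubbl
  rot[6] = $bubble
Sorted (with $ < everything):
  sorted[0] = $bubble
  sorted[1] = bble$bu
  sorted[2] = ble$bub
  sorted[3] = bubble$
  sorted[4] = e$bubbl
  sorted[5] = le$bubb
  sorted[6] = ubble$b
sorted[4] = e$bubbl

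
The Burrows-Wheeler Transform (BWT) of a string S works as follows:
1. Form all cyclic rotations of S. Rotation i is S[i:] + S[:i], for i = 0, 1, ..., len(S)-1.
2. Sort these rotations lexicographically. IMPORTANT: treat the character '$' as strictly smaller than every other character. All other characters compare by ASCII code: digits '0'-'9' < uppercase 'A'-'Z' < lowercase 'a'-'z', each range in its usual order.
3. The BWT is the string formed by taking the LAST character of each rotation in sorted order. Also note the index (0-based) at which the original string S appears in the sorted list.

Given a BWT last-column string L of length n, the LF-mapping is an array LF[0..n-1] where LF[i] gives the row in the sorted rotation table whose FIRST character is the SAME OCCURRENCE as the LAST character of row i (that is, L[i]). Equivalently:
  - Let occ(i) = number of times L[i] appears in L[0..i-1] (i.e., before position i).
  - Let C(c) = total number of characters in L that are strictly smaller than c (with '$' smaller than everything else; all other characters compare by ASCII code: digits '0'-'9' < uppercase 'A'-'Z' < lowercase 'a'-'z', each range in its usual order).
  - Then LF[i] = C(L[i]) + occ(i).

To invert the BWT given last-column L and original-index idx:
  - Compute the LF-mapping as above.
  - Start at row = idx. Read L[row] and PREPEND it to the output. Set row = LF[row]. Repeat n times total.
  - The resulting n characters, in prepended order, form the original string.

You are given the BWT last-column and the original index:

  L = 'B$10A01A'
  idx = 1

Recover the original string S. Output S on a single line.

LF mapping: 7 0 3 1 5 2 4 6
Walk LF starting at row 1, prepending L[row]:
  step 1: row=1, L[1]='$', prepend. Next row=LF[1]=0
  step 2: row=0, L[0]='B', prepend. Next row=LF[0]=7
  step 3: row=7, L[7]='A', prepend. Next row=LF[7]=6
  step 4: row=6, L[6]='1', prepend. Next row=LF[6]=4
  step 5: row=4, L[4]='A', prepend. Next row=LF[4]=5
  step 6: row=5, L[5]='0', prepend. Next row=LF[5]=2
  step 7: row=2, L[2]='1', prepend. Next row=LF[2]=3
  step 8: row=3, L[3]='0', prepend. Next row=LF[3]=1
Reversed output: 010A1AB$

Answer: 010A1AB$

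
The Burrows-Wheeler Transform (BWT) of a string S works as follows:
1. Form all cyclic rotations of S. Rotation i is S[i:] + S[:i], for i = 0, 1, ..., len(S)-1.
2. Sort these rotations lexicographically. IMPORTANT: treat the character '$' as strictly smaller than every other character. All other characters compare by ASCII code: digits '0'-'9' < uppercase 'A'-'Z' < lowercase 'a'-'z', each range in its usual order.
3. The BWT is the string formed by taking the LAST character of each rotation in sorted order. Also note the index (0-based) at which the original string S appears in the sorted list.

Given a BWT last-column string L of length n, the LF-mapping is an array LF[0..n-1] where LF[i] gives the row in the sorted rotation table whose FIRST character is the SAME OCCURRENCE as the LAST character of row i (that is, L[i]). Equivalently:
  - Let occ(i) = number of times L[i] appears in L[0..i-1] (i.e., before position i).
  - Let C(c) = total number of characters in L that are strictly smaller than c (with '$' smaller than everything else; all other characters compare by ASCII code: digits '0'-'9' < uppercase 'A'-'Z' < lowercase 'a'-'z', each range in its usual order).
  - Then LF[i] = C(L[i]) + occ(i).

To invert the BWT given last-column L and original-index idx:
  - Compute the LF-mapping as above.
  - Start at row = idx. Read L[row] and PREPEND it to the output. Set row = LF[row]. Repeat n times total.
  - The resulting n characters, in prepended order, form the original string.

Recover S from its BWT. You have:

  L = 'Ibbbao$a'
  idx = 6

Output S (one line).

Answer: baobabI$

Derivation:
LF mapping: 1 4 5 6 2 7 0 3
Walk LF starting at row 6, prepending L[row]:
  step 1: row=6, L[6]='$', prepend. Next row=LF[6]=0
  step 2: row=0, L[0]='I', prepend. Next row=LF[0]=1
  step 3: row=1, L[1]='b', prepend. Next row=LF[1]=4
  step 4: row=4, L[4]='a', prepend. Next row=LF[4]=2
  step 5: row=2, L[2]='b', prepend. Next row=LF[2]=5
  step 6: row=5, L[5]='o', prepend. Next row=LF[5]=7
  step 7: row=7, L[7]='a', prepend. Next row=LF[7]=3
  step 8: row=3, L[3]='b', prepend. Next row=LF[3]=6
Reversed output: baobabI$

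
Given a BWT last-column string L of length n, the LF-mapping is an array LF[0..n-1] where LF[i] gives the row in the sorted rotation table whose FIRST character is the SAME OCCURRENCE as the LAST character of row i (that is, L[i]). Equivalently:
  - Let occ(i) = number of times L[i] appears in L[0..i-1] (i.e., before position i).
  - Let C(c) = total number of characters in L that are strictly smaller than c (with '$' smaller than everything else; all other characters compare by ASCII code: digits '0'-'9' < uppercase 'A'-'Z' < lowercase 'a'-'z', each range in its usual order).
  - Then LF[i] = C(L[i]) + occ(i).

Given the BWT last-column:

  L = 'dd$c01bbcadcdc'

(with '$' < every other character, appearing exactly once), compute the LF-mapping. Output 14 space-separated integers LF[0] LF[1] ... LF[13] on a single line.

Char counts: '$':1, '0':1, '1':1, 'a':1, 'b':2, 'c':4, 'd':4
C (first-col start): C('$')=0, C('0')=1, C('1')=2, C('a')=3, C('b')=4, C('c')=6, C('d')=10
L[0]='d': occ=0, LF[0]=C('d')+0=10+0=10
L[1]='d': occ=1, LF[1]=C('d')+1=10+1=11
L[2]='$': occ=0, LF[2]=C('$')+0=0+0=0
L[3]='c': occ=0, LF[3]=C('c')+0=6+0=6
L[4]='0': occ=0, LF[4]=C('0')+0=1+0=1
L[5]='1': occ=0, LF[5]=C('1')+0=2+0=2
L[6]='b': occ=0, LF[6]=C('b')+0=4+0=4
L[7]='b': occ=1, LF[7]=C('b')+1=4+1=5
L[8]='c': occ=1, LF[8]=C('c')+1=6+1=7
L[9]='a': occ=0, LF[9]=C('a')+0=3+0=3
L[10]='d': occ=2, LF[10]=C('d')+2=10+2=12
L[11]='c': occ=2, LF[11]=C('c')+2=6+2=8
L[12]='d': occ=3, LF[12]=C('d')+3=10+3=13
L[13]='c': occ=3, LF[13]=C('c')+3=6+3=9

Answer: 10 11 0 6 1 2 4 5 7 3 12 8 13 9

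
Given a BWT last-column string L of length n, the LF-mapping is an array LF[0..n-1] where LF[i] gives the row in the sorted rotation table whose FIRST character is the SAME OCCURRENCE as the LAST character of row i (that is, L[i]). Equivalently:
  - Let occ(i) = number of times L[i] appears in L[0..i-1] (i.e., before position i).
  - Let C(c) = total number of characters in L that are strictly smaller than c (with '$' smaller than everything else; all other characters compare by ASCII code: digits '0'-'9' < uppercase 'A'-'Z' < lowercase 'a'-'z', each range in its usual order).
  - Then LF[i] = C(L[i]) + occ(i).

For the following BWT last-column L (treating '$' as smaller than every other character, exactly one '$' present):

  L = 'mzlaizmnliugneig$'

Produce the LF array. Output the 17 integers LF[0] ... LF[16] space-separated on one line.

Char counts: '$':1, 'a':1, 'e':1, 'g':2, 'i':3, 'l':2, 'm':2, 'n':2, 'u':1, 'z':2
C (first-col start): C('$')=0, C('a')=1, C('e')=2, C('g')=3, C('i')=5, C('l')=8, C('m')=10, C('n')=12, C('u')=14, C('z')=15
L[0]='m': occ=0, LF[0]=C('m')+0=10+0=10
L[1]='z': occ=0, LF[1]=C('z')+0=15+0=15
L[2]='l': occ=0, LF[2]=C('l')+0=8+0=8
L[3]='a': occ=0, LF[3]=C('a')+0=1+0=1
L[4]='i': occ=0, LF[4]=C('i')+0=5+0=5
L[5]='z': occ=1, LF[5]=C('z')+1=15+1=16
L[6]='m': occ=1, LF[6]=C('m')+1=10+1=11
L[7]='n': occ=0, LF[7]=C('n')+0=12+0=12
L[8]='l': occ=1, LF[8]=C('l')+1=8+1=9
L[9]='i': occ=1, LF[9]=C('i')+1=5+1=6
L[10]='u': occ=0, LF[10]=C('u')+0=14+0=14
L[11]='g': occ=0, LF[11]=C('g')+0=3+0=3
L[12]='n': occ=1, LF[12]=C('n')+1=12+1=13
L[13]='e': occ=0, LF[13]=C('e')+0=2+0=2
L[14]='i': occ=2, LF[14]=C('i')+2=5+2=7
L[15]='g': occ=1, LF[15]=C('g')+1=3+1=4
L[16]='$': occ=0, LF[16]=C('$')+0=0+0=0

Answer: 10 15 8 1 5 16 11 12 9 6 14 3 13 2 7 4 0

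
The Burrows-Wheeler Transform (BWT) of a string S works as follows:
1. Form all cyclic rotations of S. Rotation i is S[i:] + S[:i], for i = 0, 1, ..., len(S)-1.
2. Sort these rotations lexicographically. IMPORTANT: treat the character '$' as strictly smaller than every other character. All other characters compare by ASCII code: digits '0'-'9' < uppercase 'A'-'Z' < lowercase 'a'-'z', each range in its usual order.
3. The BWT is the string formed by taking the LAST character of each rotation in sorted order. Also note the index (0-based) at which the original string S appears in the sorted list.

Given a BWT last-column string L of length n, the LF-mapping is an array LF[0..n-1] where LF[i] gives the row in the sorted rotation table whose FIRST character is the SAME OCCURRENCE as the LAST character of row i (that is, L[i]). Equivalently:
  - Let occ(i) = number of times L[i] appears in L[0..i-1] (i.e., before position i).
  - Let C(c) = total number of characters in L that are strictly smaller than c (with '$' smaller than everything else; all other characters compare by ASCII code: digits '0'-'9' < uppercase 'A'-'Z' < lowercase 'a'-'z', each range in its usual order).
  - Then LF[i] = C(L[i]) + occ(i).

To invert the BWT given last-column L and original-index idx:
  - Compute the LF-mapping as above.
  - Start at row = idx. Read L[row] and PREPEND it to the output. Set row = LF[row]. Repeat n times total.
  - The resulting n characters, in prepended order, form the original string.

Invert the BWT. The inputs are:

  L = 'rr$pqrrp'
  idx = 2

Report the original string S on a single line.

Answer: prrrpqr$

Derivation:
LF mapping: 4 5 0 1 3 6 7 2
Walk LF starting at row 2, prepending L[row]:
  step 1: row=2, L[2]='$', prepend. Next row=LF[2]=0
  step 2: row=0, L[0]='r', prepend. Next row=LF[0]=4
  step 3: row=4, L[4]='q', prepend. Next row=LF[4]=3
  step 4: row=3, L[3]='p', prepend. Next row=LF[3]=1
  step 5: row=1, L[1]='r', prepend. Next row=LF[1]=5
  step 6: row=5, L[5]='r', prepend. Next row=LF[5]=6
  step 7: row=6, L[6]='r', prepend. Next row=LF[6]=7
  step 8: row=7, L[7]='p', prepend. Next row=LF[7]=2
Reversed output: prrrpqr$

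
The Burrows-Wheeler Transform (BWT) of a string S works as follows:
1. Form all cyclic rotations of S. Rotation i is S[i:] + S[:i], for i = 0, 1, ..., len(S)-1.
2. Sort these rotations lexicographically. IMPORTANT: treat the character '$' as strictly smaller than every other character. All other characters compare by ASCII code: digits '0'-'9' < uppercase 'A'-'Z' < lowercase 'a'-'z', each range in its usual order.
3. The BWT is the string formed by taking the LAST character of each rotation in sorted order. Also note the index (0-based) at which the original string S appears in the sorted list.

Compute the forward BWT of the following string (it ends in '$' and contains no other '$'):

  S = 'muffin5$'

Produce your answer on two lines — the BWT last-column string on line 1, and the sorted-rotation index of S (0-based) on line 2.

All 8 rotations (rotation i = S[i:]+S[:i]):
  rot[0] = muffin5$
  rot[1] = uffin5$m
  rot[2] = ffin5$mu
  rot[3] = fin5$muf
  rot[4] = in5$muff
  rot[5] = n5$muffi
  rot[6] = 5$muffin
  rot[7] = $muffin5
Sorted (with $ < everything):
  sorted[0] = $muffin5  (last char: '5')
  sorted[1] = 5$muffin  (last char: 'n')
  sorted[2] = ffin5$mu  (last char: 'u')
  sorted[3] = fin5$muf  (last char: 'f')
  sorted[4] = in5$muff  (last char: 'f')
  sorted[5] = muffin5$  (last char: '$')
  sorted[6] = n5$muffi  (last char: 'i')
  sorted[7] = uffin5$m  (last char: 'm')
Last column: 5nuff$im
Original string S is at sorted index 5

Answer: 5nuff$im
5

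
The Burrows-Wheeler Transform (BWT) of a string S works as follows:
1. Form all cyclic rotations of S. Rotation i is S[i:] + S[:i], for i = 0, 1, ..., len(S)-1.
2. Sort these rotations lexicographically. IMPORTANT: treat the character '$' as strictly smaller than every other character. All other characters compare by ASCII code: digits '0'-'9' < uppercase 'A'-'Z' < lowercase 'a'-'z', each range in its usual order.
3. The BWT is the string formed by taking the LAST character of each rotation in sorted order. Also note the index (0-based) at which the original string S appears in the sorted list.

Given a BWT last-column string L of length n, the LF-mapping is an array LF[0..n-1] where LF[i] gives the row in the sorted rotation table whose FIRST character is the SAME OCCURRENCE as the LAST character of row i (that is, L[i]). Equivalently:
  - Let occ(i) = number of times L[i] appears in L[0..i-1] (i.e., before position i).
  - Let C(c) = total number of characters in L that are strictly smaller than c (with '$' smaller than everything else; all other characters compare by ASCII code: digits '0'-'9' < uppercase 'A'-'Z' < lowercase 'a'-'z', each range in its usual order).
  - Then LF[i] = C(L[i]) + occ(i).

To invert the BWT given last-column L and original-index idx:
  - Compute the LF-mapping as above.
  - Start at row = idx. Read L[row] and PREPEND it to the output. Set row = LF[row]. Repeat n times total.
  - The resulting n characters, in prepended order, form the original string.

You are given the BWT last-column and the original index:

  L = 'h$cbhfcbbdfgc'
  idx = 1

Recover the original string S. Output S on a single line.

LF mapping: 11 0 4 1 12 8 5 2 3 7 9 10 6
Walk LF starting at row 1, prepending L[row]:
  step 1: row=1, L[1]='$', prepend. Next row=LF[1]=0
  step 2: row=0, L[0]='h', prepend. Next row=LF[0]=11
  step 3: row=11, L[11]='g', prepend. Next row=LF[11]=10
  step 4: row=10, L[10]='f', prepend. Next row=LF[10]=9
  step 5: row=9, L[9]='d', prepend. Next row=LF[9]=7
  step 6: row=7, L[7]='b', prepend. Next row=LF[7]=2
  step 7: row=2, L[2]='c', prepend. Next row=LF[2]=4
  step 8: row=4, L[4]='h', prepend. Next row=LF[4]=12
  step 9: row=12, L[12]='c', prepend. Next row=LF[12]=6
  step 10: row=6, L[6]='c', prepend. Next row=LF[6]=5
  step 11: row=5, L[5]='f', prepend. Next row=LF[5]=8
  step 12: row=8, L[8]='b', prepend. Next row=LF[8]=3
  step 13: row=3, L[3]='b', prepend. Next row=LF[3]=1
Reversed output: bbfcchcbdfgh$

Answer: bbfcchcbdfgh$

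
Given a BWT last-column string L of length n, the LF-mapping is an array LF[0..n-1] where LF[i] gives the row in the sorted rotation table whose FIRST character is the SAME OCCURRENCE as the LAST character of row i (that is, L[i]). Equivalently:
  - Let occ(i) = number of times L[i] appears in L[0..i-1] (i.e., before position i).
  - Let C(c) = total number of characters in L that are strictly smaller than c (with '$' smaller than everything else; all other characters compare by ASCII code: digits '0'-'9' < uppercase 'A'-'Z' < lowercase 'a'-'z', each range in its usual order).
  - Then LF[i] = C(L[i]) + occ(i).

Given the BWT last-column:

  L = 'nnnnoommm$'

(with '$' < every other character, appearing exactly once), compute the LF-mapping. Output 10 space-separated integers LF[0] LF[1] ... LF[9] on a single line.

Char counts: '$':1, 'm':3, 'n':4, 'o':2
C (first-col start): C('$')=0, C('m')=1, C('n')=4, C('o')=8
L[0]='n': occ=0, LF[0]=C('n')+0=4+0=4
L[1]='n': occ=1, LF[1]=C('n')+1=4+1=5
L[2]='n': occ=2, LF[2]=C('n')+2=4+2=6
L[3]='n': occ=3, LF[3]=C('n')+3=4+3=7
L[4]='o': occ=0, LF[4]=C('o')+0=8+0=8
L[5]='o': occ=1, LF[5]=C('o')+1=8+1=9
L[6]='m': occ=0, LF[6]=C('m')+0=1+0=1
L[7]='m': occ=1, LF[7]=C('m')+1=1+1=2
L[8]='m': occ=2, LF[8]=C('m')+2=1+2=3
L[9]='$': occ=0, LF[9]=C('$')+0=0+0=0

Answer: 4 5 6 7 8 9 1 2 3 0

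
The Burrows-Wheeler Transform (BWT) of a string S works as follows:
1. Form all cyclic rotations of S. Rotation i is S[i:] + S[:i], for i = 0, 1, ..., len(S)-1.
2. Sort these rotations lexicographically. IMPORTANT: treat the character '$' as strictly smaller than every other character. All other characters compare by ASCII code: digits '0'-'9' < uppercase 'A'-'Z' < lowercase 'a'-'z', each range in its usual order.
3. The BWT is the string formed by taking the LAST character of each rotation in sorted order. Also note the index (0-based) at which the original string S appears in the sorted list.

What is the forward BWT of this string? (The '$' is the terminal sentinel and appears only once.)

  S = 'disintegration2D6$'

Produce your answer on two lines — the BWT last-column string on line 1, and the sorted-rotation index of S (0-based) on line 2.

All 18 rotations (rotation i = S[i:]+S[:i]):
  rot[0] = disintegration2D6$
  rot[1] = isintegration2D6$d
  rot[2] = sintegration2D6$di
  rot[3] = integration2D6$dis
  rot[4] = ntegration2D6$disi
  rot[5] = tegration2D6$disin
  rot[6] = egration2D6$disint
  rot[7] = gration2D6$disinte
  rot[8] = ration2D6$disinteg
  rot[9] = ation2D6$disintegr
  rot[10] = tion2D6$disintegra
  rot[11] = ion2D6$disintegrat
  rot[12] = on2D6$disintegrati
  rot[13] = n2D6$disintegratio
  rot[14] = 2D6$disintegration
  rot[15] = D6$disintegration2
  rot[16] = 6$disintegration2D
  rot[17] = $disintegration2D6
Sorted (with $ < everything):
  sorted[0] = $disintegration2D6  (last char: '6')
  sorted[1] = 2D6$disintegration  (last char: 'n')
  sorted[2] = 6$disintegration2D  (last char: 'D')
  sorted[3] = D6$disintegration2  (last char: '2')
  sorted[4] = ation2D6$disintegr  (last char: 'r')
  sorted[5] = disintegration2D6$  (last char: '$')
  sorted[6] = egration2D6$disint  (last char: 't')
  sorted[7] = gration2D6$disinte  (last char: 'e')
  sorted[8] = integration2D6$dis  (last char: 's')
  sorted[9] = ion2D6$disintegrat  (last char: 't')
  sorted[10] = isintegration2D6$d  (last char: 'd')
  sorted[11] = n2D6$disintegratio  (last char: 'o')
  sorted[12] = ntegration2D6$disi  (last char: 'i')
  sorted[13] = on2D6$disintegrati  (last char: 'i')
  sorted[14] = ration2D6$disinteg  (last char: 'g')
  sorted[15] = sintegration2D6$di  (last char: 'i')
  sorted[16] = tegration2D6$disin  (last char: 'n')
  sorted[17] = tion2D6$disintegra  (last char: 'a')
Last column: 6nD2r$testdoiigina
Original string S is at sorted index 5

Answer: 6nD2r$testdoiigina
5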